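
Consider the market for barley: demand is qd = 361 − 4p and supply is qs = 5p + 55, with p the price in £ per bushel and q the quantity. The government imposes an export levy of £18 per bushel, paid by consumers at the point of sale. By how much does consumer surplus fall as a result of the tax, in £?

Consumer surplus falls by £2050.

Before the tax: set 361 − 4p = 5p + 55 → p* = £34, q* = 225.
With the tax collected from consumers, demand (in seller-price terms) shifts: qd = 361 − 4(p + 18).
Solving gives q = 185 with consumers paying £44 and suppliers receiving £26 (the £18 wedge).
ΔCS is the trapezoid between Q = 185 and Q = 225 of height £10: ½ · (225 + 185) · 10 = £2050.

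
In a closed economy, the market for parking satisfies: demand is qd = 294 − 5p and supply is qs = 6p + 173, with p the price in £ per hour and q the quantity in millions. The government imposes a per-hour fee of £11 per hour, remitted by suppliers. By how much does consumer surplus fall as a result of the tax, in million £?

Without the tax, 294 − 5p = 6p + 173 gives 11p = 121, so p* = £11 and q* = 239.
With the tax collected from suppliers, supply shifts: qs = 6(p − 11) + 173.
New equilibrium: consumers pay £17, suppliers receive £6, q = 209. (Wedge: pb − ps = 11.)
ΔCS is the trapezoid between Q = 209 and Q = 239 of height £6: ½ · (239 + 209) · 6 = £1344.

Consumer surplus falls by £1344 million.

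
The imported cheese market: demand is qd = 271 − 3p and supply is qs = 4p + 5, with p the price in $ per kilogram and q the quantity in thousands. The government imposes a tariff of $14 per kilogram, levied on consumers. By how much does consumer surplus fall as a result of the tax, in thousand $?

Consumer surplus falls by $1160 thousand.

Before the tax: set 271 − 3p = 4p + 5 → p* = $38, q* = 157.
With the tax collected from consumers, demand (in seller-price terms) shifts: qd = 271 − 3(p + 14).
New equilibrium: consumers pay $46, sellers receive $32, q = 133. (Wedge: pb − ps = 14.)
ΔCS is the trapezoid between Q = 133 and Q = 157 of height $8: ½ · (157 + 133) · 8 = $1160.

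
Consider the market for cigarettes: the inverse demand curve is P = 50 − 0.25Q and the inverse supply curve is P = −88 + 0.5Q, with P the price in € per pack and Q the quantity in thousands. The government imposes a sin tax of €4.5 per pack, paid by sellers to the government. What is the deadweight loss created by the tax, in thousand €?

Deadweight loss = €13.5 thousand.

Inverting to Q(P) form: Qd = 200 − 4P; Qs = 2P + 176.
Without the tax, 200 − 4P = 2P + 176 gives 6P = 24, so P* = €4 and Q* = 184.
With the tax collected from sellers, supply shifts: Qs = 2(P − 4.5) + 176.
New equilibrium: buyers pay €5.5, sellers receive €1, Q = 178. (Wedge: Pb − Ps = 4.5.)
Quantity falls by |ΔQ| = |184 − 178| = 6.
DWL = ½ · t · |ΔQ| = ½ · 4.5 · 6 = €13.5.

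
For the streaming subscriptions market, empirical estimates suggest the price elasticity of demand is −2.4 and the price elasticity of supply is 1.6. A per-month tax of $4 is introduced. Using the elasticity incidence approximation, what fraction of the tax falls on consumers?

Consumers' share ≈ 0.4.

Incidence ratio: consumers' share ≈ εs / (εs + |εd|) = 1.6 / (1.6 + 2.4) = 0.4.
Supply is the less elastic side, so consumers bear the smaller share.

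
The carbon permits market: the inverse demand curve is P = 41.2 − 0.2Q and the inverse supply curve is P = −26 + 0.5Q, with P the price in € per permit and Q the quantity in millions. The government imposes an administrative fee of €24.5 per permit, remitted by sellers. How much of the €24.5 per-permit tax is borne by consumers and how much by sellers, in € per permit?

Rewrite in direct form: Qd = 206 − 5P and Qs = 2P + 52.
Before the tax: set 206 − 5P = 2P + 52 → P* = €22, Q* = 96.
With the tax collected from sellers, supply shifts: Qs = 2(P − 24.5) + 52.
Solving gives Q = 61 with consumers paying €29 and sellers receiving €4.5 (the €24.5 wedge).
Burden on consumers: €7; on sellers: €17.5. (They sum to €24.5.)
The less price-elastic side of the market bears the larger share of a per-unit tax.

Consumers bear €7 per permit; sellers bear €17.5 per permit.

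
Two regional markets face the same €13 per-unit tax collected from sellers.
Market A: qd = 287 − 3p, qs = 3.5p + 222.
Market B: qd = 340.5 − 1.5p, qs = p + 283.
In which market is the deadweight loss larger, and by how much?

Market A, by €85.8.

Market A: pre-tax p* = €10, q* = 257; post-tax q = 236; deadweight loss = €136.5.
Market B: pre-tax p* = €23, q* = 306; post-tax q = 298.2; deadweight loss = €50.7.
Difference: €136.5 vs €50.7 → market A is larger by €85.8.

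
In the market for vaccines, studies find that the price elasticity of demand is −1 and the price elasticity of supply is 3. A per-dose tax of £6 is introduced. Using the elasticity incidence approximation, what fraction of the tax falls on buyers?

Incidence ratio: buyers' share ≈ εs / (εs + |εd|) = 3 / (3 + 1) = 0.75.
Supply is the more elastic side, so buyers bear the larger share.

Buyers' share ≈ 0.75.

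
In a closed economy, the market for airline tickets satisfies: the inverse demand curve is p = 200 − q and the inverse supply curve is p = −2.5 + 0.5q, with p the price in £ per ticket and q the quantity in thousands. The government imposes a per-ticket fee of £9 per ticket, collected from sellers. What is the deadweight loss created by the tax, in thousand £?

Inverting to q(p) form: qd = 200 − p; qs = 2p + 5.
Without the tax, 200 − p = 2p + 5 gives 3p = 195, so p* = £65 and q* = 135.
With the tax collected from sellers, supply shifts: qs = 2(p − 9) + 5.
Solving gives q = 129 with buyers paying £71 and sellers receiving £62 (the £9 wedge).
Quantity falls by |ΔQ| = |135 − 129| = 6.
DWL = ½ · t · |ΔQ| = ½ · 9 · 6 = £27.

Deadweight loss = £27 thousand.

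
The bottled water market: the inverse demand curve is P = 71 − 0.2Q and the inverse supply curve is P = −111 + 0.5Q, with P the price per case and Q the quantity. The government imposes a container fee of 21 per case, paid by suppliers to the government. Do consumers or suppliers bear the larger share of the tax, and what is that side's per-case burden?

Suppliers bear the larger share: 15 per case.

Inverting to Q(P) form: Qd = 355 − 5P; Qs = 2P + 222.
Before the tax: set 355 − 5P = 2P + 222 → P* = 19, Q* = 260.
With the tax collected from suppliers, supply shifts: Qs = 2(P − 21) + 222.
New equilibrium: consumers pay 25, suppliers receive 4, Q = 230. (Wedge: Pb − Ps = 21.)
Per-case burden: consumers 6, suppliers 15.
Suppliers take the larger share because supply is less price-elastic here (demand slope 5 vs supply slope 2).
The less price-elastic side of the market bears the larger share of a per-unit tax.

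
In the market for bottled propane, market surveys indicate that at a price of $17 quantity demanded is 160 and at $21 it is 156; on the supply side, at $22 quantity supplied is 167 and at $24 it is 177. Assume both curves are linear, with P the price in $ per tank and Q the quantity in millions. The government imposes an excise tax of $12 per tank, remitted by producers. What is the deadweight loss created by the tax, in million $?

Deadweight loss = $60 million.

Demand slope: (156 − 160)/(21 − 17) = -1, so Qd = 177 − P.
Supply slope: (177 − 167)/(24 − 22) = 5, so Qs = 5P + 57.
Before the tax: set 177 − P = 5P + 57 → P* = $20, Q* = 157.
With the tax collected from producers, supply shifts: Qs = 5(P − 12) + 57.
New equilibrium: consumers pay $30, producers receive $18, Q = 147. (Wedge: Pb − Ps = 12.)
Quantity falls by |ΔQ| = |157 − 147| = 10.
DWL = ½ · t · |ΔQ| = ½ · 12 · 10 = $60.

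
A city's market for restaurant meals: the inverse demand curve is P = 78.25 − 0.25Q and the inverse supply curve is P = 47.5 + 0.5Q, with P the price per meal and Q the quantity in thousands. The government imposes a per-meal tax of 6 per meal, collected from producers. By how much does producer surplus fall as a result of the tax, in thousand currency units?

Inverting to Q(P) form: Qd = 313 − 4P; Qs = 2P − 95.
Without the tax, 313 − 4P = 2P − 95 gives 6P = 408, so P* = 68 and Q* = 41.
With the tax collected from producers, supply shifts: Qs = 2(P − 6) − 95.
Solving gives Q = 33 with consumers paying 70 and producers receiving 64 (the 6 wedge).
ΔPS is the trapezoid between Q = 33 and Q = 41 of height 4: ½ · (41 + 33) · 4 = 148.

Producer surplus falls by 148 thousand.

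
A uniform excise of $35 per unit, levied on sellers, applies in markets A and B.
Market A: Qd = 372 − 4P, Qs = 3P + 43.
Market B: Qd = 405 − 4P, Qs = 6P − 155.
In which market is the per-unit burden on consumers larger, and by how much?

Market B, by $6.

Market A: pre-tax P* = $47, Q* = 184; post-tax Q = 124; per-unit burden on consumers = $15.
Market B: pre-tax P* = $56, Q* = 181; post-tax Q = 97; per-unit burden on consumers = $21.
Difference: $15 vs $21 → market B is larger by $6.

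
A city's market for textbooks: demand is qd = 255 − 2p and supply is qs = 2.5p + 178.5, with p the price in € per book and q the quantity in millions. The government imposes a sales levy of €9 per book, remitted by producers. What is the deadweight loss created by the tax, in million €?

Before the tax: set 255 − 2p = 2.5p + 178.5 → p* = €17, q* = 221.
With the tax collected from producers, supply shifts: qs = 2.5(p − 9) + 178.5.
Solving gives q = 211 with consumers paying €22 and producers receiving €13 (the €9 wedge).
Quantity falls by |ΔQ| = |221 − 211| = 10.
DWL = ½ · t · |ΔQ| = ½ · 9 · 10 = €45.

Deadweight loss = €45 million.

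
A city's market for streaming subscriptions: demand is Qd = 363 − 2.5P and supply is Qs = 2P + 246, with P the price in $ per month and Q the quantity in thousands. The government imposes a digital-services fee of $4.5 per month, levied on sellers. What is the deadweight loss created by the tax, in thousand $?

Without the tax, 363 − 2.5P = 2P + 246 gives 4.5P = 117, so P* = $26 and Q* = 298.
With the tax collected from sellers, supply shifts: Qs = 2(P − 4.5) + 246.
New equilibrium: buyers pay $28, sellers receive $23.5, Q = 293. (Wedge: Pb − Ps = 4.5.)
Quantity falls by |ΔQ| = |298 − 293| = 5.
DWL = ½ · t · |ΔQ| = ½ · 4.5 · 5 = $11.25.

Deadweight loss = $11.25 thousand.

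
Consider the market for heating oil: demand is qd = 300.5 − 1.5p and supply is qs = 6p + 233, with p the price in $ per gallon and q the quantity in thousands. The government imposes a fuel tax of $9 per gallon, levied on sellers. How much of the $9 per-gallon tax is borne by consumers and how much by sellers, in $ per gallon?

Consumers bear $7.2 per gallon; sellers bear $1.8 per gallon.

Without the tax, 300.5 − 1.5p = 6p + 233 gives 7.5p = 67.5, so p* = $9 and q* = 287.
With the tax collected from sellers, supply shifts: qs = 6(p − 9) + 233.
New equilibrium: consumers pay $16.2, sellers receive $7.2, q = 276.2. (Wedge: pb − ps = 9.)
Burden on consumers: $7.2; on sellers: $1.8. (They sum to $9.)
The less price-elastic side of the market bears the larger share of a per-unit tax.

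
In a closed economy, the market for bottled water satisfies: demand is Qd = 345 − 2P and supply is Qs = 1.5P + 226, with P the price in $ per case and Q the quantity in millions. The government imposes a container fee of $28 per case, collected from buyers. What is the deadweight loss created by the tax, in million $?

Before the tax: set 345 − 2P = 1.5P + 226 → P* = $34, Q* = 277.
With the tax collected from buyers, demand (in seller-price terms) shifts: Qd = 345 − 2(P + 28).
New equilibrium: buyers pay $46, sellers receive $18, Q = 253. (Wedge: Pb − Ps = 28.)
Quantity falls by |ΔQ| = |277 − 253| = 24.
DWL = ½ · t · |ΔQ| = ½ · 28 · 24 = $336.

Deadweight loss = $336 million.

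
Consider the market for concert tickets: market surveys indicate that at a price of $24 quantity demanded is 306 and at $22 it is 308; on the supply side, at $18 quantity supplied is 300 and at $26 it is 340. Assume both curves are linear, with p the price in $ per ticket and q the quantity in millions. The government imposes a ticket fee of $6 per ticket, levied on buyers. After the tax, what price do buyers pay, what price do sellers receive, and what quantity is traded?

Demand slope: (308 − 306)/(22 − 24) = -1, so qd = 330 − p.
Supply slope: (340 − 300)/(26 − 18) = 5, so qs = 5p + 210.
Before the tax: set 330 − p = 5p + 210 → p* = $20, q* = 310.
With the tax collected from buyers, demand (in seller-price terms) shifts: qd = 330 − (p + 6).
New equilibrium: buyers pay $25, sellers receive $19, q = 305. (Wedge: pb − ps = 6.)
The less price-elastic side of the market bears the larger share of a per-unit tax.

Buyers pay $25; sellers receive $19; quantity = 305.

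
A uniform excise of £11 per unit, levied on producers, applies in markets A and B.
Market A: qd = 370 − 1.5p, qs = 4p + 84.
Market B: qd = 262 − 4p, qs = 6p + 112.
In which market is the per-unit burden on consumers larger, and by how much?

Market A: pre-tax p* = £52, q* = 292; post-tax q = 280; per-unit burden on consumers = £8.
Market B: pre-tax p* = £15, q* = 202; post-tax q = 175.6; per-unit burden on consumers = £6.6.
Difference: £8 vs £6.6 → market A is larger by £1.4.

Market A, by £1.4.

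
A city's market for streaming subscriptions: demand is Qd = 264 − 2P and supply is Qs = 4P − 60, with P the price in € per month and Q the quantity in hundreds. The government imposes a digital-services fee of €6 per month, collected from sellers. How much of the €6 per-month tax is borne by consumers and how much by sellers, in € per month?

Before the tax: set 264 − 2P = 4P − 60 → P* = €54, Q* = 156.
With the tax collected from sellers, supply shifts: Qs = 4(P − 6) − 60.
New equilibrium: consumers pay €58, sellers receive €52, Q = 148. (Wedge: Pb − Ps = 6.)
Burden on consumers: €4; on sellers: €2. (They sum to €6.)
The less price-elastic side of the market bears the larger share of a per-unit tax.

Consumers bear €4 per month; sellers bear €2 per month.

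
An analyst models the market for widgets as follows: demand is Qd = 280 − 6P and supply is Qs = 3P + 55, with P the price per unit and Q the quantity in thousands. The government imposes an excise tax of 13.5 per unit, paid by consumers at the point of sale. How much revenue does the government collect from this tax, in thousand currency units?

Without the tax, 280 − 6P = 3P + 55 gives 9P = 225, so P* = 25 and Q* = 130.
With the tax collected from consumers, demand (in seller-price terms) shifts: Qd = 280 − 6(P + 13.5).
New equilibrium: consumers pay 29.5, producers receive 16, Q = 103. (Wedge: Pb − Ps = 13.5.)
Revenue = t · Q = 13.5 · 103 = 1390.5.

Tax revenue = 1390.5 thousand.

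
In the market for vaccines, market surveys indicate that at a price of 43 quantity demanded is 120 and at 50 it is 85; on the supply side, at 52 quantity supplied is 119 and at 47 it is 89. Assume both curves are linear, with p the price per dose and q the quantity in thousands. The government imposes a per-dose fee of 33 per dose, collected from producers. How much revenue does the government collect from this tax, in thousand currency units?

Tax revenue = 165 thousand.

Demand slope: (85 − 120)/(50 − 43) = -5, so qd = 335 − 5p.
Supply slope: (89 − 119)/(47 − 52) = 6, so qs = 6p − 193.
Before the tax: set 335 − 5p = 6p − 193 → p* = 48, q* = 95.
With the tax collected from producers, supply shifts: qs = 6(p − 33) − 193.
Solving gives q = 5 with consumers paying 66 and producers receiving 33 (the 33 wedge).
Revenue = t · Q = 33 · 5 = 165.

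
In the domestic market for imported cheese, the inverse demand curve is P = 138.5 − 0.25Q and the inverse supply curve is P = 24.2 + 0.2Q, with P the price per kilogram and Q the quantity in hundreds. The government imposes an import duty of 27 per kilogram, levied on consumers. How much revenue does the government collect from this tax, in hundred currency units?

Tax revenue = 5238 hundred.

Inverting to Q(P) form: Qd = 554 − 4P; Qs = 5P − 121.
Without the tax, 554 − 4P = 5P − 121 gives 9P = 675, so P* = 75 and Q* = 254.
With the tax collected from consumers, demand (in seller-price terms) shifts: Qd = 554 − 4(P + 27).
Solving gives Q = 194 with consumers paying 90 and producers receiving 63 (the 27 wedge).
Revenue = t · Q = 27 · 194 = 5238.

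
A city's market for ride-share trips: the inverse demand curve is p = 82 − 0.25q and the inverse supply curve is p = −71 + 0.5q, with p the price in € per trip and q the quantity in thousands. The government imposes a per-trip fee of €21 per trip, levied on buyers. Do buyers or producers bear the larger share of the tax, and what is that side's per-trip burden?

Producers bear the larger share: €14 per trip.

Inverting to q(p) form: qd = 328 − 4p; qs = 2p + 142.
Before the tax: set 328 − 4p = 2p + 142 → p* = €31, q* = 204.
With the tax collected from buyers, demand (in seller-price terms) shifts: qd = 328 − 4(p + 21).
Solving gives q = 176 with buyers paying €38 and producers receiving €17 (the €21 wedge).
Per-trip burden: buyers €7, producers €14.
Producers take the larger share because supply is less price-elastic here (demand slope 4 vs supply slope 2).
The less price-elastic side of the market bears the larger share of a per-unit tax.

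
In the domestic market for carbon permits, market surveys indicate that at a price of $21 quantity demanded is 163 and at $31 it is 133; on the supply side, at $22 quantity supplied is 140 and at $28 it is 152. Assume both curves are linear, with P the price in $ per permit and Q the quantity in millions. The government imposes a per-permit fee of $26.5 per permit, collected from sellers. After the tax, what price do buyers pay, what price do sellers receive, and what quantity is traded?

Demand slope: (133 − 163)/(31 − 21) = -3, so Qd = 226 − 3P.
Supply slope: (152 − 140)/(28 − 22) = 2, so Qs = 2P + 96.
Before the tax: set 226 − 3P = 2P + 96 → P* = $26, Q* = 148.
With the tax collected from sellers, supply shifts: Qs = 2(P − 26.5) + 96.
New equilibrium: buyers pay $36.6, sellers receive $10.1, Q = 116.2. (Wedge: Pb − Ps = 26.5.)
The less price-elastic side of the market bears the larger share of a per-unit tax.

Buyers pay $36.6; sellers receive $10.1; quantity = 116.2.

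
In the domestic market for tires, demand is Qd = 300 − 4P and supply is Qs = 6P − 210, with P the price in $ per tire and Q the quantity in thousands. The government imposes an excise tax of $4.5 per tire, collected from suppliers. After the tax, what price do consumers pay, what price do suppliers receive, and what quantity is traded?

Consumers pay $53.7; suppliers receive $49.2; quantity = 85.2.

Without the tax, 300 − 4P = 6P − 210 gives 10P = 510, so P* = $51 and Q* = 96.
With the tax collected from suppliers, supply shifts: Qs = 6(P − 4.5) − 210.
New equilibrium: consumers pay $53.7, suppliers receive $49.2, Q = 85.2. (Wedge: Pb − Ps = 4.5.)
The less price-elastic side of the market bears the larger share of a per-unit tax.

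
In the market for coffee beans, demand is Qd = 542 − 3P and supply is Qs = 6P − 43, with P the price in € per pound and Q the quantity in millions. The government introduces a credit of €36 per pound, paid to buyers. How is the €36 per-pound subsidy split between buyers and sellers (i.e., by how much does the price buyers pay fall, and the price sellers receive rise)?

Buyers gain €24 per pound; sellers gain €12 per pound.

Without the subsidy, 542 − 3P = 6P − 43 gives 9P = 585, so P* = €65 and Q* = 347.
With a per-unit subsidy paid to buyers, each effectively pays P − 36, so demand becomes Qd = 542 − 3(P − 36).
Solving gives Q = 419 with buyers paying €41 and sellers receiving €77 (the €36 wedge).
Gain to buyers: €24; to sellers: €12. (They sum to €36.)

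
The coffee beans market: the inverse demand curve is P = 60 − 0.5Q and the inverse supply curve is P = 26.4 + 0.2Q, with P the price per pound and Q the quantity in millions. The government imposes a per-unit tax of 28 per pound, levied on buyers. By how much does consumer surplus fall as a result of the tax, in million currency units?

Inverting to Q(P) form: Qd = 120 − 2P; Qs = 5P − 132.
Without the tax, 120 − 2P = 5P − 132 gives 7P = 252, so P* = 36 and Q* = 48.
With the tax collected from buyers, demand (in seller-price terms) shifts: Qd = 120 − 2(P + 28).
Solving gives Q = 8 with buyers paying 56 and suppliers receiving 28 (the 28 wedge).
ΔCS is the trapezoid between Q = 8 and Q = 48 of height 20: ½ · (48 + 8) · 20 = 560.

Consumer surplus falls by 560 million.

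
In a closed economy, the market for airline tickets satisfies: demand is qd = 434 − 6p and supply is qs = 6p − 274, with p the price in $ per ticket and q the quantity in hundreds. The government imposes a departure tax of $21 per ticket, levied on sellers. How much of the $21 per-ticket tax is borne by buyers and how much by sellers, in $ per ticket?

Buyers bear $10.5 per ticket; sellers bear $10.5 per ticket.

Before the tax: set 434 − 6p = 6p − 274 → p* = $59, q* = 80.
With the tax collected from sellers, supply shifts: qs = 6(p − 21) − 274.
Solving gives q = 17 with buyers paying $69.5 and sellers receiving $48.5 (the $21 wedge).
Burden on buyers: $10.5; on sellers: $10.5. (They sum to $21.)
The less price-elastic side of the market bears the larger share of a per-unit tax.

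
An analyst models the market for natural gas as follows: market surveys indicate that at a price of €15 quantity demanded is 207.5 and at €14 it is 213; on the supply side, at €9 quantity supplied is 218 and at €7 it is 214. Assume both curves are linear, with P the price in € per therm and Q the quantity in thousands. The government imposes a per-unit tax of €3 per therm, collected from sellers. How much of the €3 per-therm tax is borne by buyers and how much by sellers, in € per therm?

Demand slope: (213 − 207.5)/(14 − 15) = -5.5, so Qd = 290 − 5.5P.
Supply slope: (214 − 218)/(7 − 9) = 2, so Qs = 2P + 200.
Before the tax: set 290 − 5.5P = 2P + 200 → P* = €12, Q* = 224.
With the tax collected from sellers, supply shifts: Qs = 2(P − 3) + 200.
Solving gives Q = 219.6 with buyers paying €12.8 and sellers receiving €9.8 (the €3 wedge).
Burden on buyers: €0.8; on sellers: €2.2. (They sum to €3.)

Buyers bear €0.8 per therm; sellers bear €2.2 per therm.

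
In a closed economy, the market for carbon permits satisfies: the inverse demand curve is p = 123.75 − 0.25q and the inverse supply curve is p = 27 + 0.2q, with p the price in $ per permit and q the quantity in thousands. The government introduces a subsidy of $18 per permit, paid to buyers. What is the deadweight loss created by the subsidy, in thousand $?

Deadweight loss = $360 thousand.

Inverting to q(p) form: qd = 495 − 4p; qs = 5p − 135.
Without the subsidy, 495 − 4p = 5p − 135 gives 9p = 630, so p* = $70 and q* = 215.
With a per-unit subsidy paid to buyers, each effectively pays p − 18, so demand becomes qd = 495 − 4(p − 18).
Solving gives q = 255 with buyers paying $60 and suppliers receiving $78 (the $18 wedge).
Quantity rises by |ΔQ| = |215 − 255| = 40.
DWL = ½ · t · |ΔQ| = ½ · 18 · 40 = $360.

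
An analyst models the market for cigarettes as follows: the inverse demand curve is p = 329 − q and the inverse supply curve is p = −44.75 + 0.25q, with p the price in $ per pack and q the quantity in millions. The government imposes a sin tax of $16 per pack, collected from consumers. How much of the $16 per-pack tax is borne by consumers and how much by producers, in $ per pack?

Consumers bear $12.8 per pack; producers bear $3.2 per pack.

Inverting to q(p) form: qd = 329 − p; qs = 4p + 179.
Without the tax, 329 − p = 4p + 179 gives 5p = 150, so p* = $30 and q* = 299.
With the tax collected from consumers, demand (in seller-price terms) shifts: qd = 329 − (p + 16).
New equilibrium: consumers pay $42.8, producers receive $26.8, q = 286.2. (Wedge: pb − ps = 16.)
Burden on consumers: $12.8; on producers: $3.2. (They sum to $16.)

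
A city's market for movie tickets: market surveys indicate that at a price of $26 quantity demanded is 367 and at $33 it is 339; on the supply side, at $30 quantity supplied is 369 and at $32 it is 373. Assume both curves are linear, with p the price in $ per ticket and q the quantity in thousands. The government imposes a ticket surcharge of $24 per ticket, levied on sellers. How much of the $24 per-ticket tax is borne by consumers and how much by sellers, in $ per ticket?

Consumers bear $8 per ticket; sellers bear $16 per ticket.

Demand slope: (339 − 367)/(33 − 26) = -4, so qd = 471 − 4p.
Supply slope: (373 − 369)/(32 − 30) = 2, so qs = 2p + 309.
Before the tax: set 471 − 4p = 2p + 309 → p* = $27, q* = 363.
With the tax collected from sellers, supply shifts: qs = 2(p − 24) + 309.
Solving gives q = 331 with consumers paying $35 and sellers receiving $11 (the $24 wedge).
Burden on consumers: $8; on sellers: $16. (They sum to $24.)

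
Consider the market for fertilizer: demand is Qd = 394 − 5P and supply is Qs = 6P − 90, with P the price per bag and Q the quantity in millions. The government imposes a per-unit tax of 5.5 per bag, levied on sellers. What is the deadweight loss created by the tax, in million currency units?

Deadweight loss = 41.25 million.

Without the tax, 394 − 5P = 6P − 90 gives 11P = 484, so P* = 44 and Q* = 174.
With the tax collected from sellers, supply shifts: Qs = 6(P − 5.5) − 90.
New equilibrium: consumers pay 47, sellers receive 41.5, Q = 159. (Wedge: Pb − Ps = 5.5.)
Quantity falls by |ΔQ| = |174 − 159| = 15.
DWL = ½ · t · |ΔQ| = ½ · 5.5 · 15 = 41.25.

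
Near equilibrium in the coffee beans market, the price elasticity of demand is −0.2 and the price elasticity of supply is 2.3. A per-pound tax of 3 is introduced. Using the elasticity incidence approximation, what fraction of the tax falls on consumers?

Consumers' share ≈ 0.92.

Incidence ratio: consumers' share ≈ εs / (εs + |εd|) = 2.3 / (2.3 + 0.2) = 0.92.
Supply is the more elastic side, so consumers bear the larger share.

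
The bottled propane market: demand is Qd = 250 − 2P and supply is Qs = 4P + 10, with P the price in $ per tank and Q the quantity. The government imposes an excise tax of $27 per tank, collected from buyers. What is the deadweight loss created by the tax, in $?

Without the tax, 250 − 2P = 4P + 10 gives 6P = 240, so P* = $40 and Q* = 170.
With the tax collected from buyers, demand (in seller-price terms) shifts: Qd = 250 − 2(P + 27).
New equilibrium: buyers pay $58, suppliers receive $31, Q = 134. (Wedge: Pb − Ps = 27.)
Quantity falls by |ΔQ| = |170 − 134| = 36.
DWL = ½ · t · |ΔQ| = ½ · 27 · 36 = $486.

Deadweight loss = $486.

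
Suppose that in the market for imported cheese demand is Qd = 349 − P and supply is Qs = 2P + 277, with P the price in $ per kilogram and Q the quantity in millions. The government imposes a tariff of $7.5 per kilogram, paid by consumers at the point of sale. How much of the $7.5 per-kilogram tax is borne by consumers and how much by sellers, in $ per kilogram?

Without the tax, 349 − P = 2P + 277 gives 3P = 72, so P* = $24 and Q* = 325.
With the tax collected from consumers, demand (in seller-price terms) shifts: Qd = 349 − (P + 7.5).
Solving gives Q = 320 with consumers paying $29 and sellers receiving $21.5 (the $7.5 wedge).
Burden on consumers: $5; on sellers: $2.5. (They sum to $7.5.)
The less price-elastic side of the market bears the larger share of a per-unit tax.

Consumers bear $5 per kilogram; sellers bear $2.5 per kilogram.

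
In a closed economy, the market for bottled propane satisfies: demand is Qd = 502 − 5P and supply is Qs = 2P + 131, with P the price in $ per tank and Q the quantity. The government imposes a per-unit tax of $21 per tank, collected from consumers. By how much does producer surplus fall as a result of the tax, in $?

Without the tax, 502 − 5P = 2P + 131 gives 7P = 371, so P* = $53 and Q* = 237.
With the tax collected from consumers, demand (in seller-price terms) shifts: Qd = 502 − 5(P + 21).
New equilibrium: consumers pay $59, producers receive $38, Q = 207. (Wedge: Pb − Ps = 21.)
ΔPS is the trapezoid between Q = 207 and Q = 237 of height $15: ½ · (237 + 207) · 15 = $3330.

Producer surplus falls by $3330.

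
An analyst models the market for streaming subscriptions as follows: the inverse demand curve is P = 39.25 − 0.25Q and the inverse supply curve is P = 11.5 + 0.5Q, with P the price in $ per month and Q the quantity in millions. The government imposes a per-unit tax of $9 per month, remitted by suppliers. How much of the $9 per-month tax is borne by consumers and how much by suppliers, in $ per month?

Inverting to Q(P) form: Qd = 157 − 4P; Qs = 2P − 23.
Without the tax, 157 − 4P = 2P − 23 gives 6P = 180, so P* = $30 and Q* = 37.
With the tax collected from suppliers, supply shifts: Qs = 2(P − 9) − 23.
Solving gives Q = 25 with consumers paying $33 and suppliers receiving $24 (the $9 wedge).
Burden on consumers: $3; on suppliers: $6. (They sum to $9.)

Consumers bear $3 per month; suppliers bear $6 per month.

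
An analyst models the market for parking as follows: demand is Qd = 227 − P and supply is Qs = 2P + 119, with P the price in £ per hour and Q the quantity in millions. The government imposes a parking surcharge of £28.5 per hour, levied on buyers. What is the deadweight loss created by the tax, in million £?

Without the tax, 227 − P = 2P + 119 gives 3P = 108, so P* = £36 and Q* = 191.
With the tax collected from buyers, demand (in seller-price terms) shifts: Qd = 227 − (P + 28.5).
New equilibrium: buyers pay £55, suppliers receive £26.5, Q = 172. (Wedge: Pb − Ps = 28.5.)
Quantity falls by |ΔQ| = |191 − 172| = 19.
DWL = ½ · t · |ΔQ| = ½ · 28.5 · 19 = £270.75.

Deadweight loss = £270.75 million.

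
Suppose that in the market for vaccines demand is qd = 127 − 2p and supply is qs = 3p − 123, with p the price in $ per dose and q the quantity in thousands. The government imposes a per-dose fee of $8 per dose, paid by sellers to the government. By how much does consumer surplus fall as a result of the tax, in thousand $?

Without the tax, 127 − 2p = 3p − 123 gives 5p = 250, so p* = $50 and q* = 27.
With the tax collected from sellers, supply shifts: qs = 3(p − 8) − 123.
Solving gives q = 17.4 with buyers paying $54.8 and sellers receiving $46.8 (the $8 wedge).
ΔCS is the trapezoid between Q = 17.4 and Q = 27 of height $4.8: ½ · (27 + 17.4) · 4.8 = $106.56.

Consumer surplus falls by $106.56 thousand.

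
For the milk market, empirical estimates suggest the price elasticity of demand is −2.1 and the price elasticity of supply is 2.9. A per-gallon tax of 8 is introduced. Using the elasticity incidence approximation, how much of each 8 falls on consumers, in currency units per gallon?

Consumers bear ≈ 4.64 per gallon.

Incidence ratio: consumers' share ≈ εs / (εs + |εd|) = 2.9 / (2.9 + 2.1) = 0.58.
So consumers bear ≈ 0.58 × 8 = 4.64; sellers bear 3.36.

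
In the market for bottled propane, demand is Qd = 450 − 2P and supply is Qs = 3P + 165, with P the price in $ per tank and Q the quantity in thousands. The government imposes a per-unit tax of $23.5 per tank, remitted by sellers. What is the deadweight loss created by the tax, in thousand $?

Without the tax, 450 − 2P = 3P + 165 gives 5P = 285, so P* = $57 and Q* = 336.
With the tax collected from sellers, supply shifts: Qs = 3(P − 23.5) + 165.
New equilibrium: consumers pay $71.1, sellers receive $47.6, Q = 307.8. (Wedge: Pb − Ps = 23.5.)
Quantity falls by |ΔQ| = |336 − 307.8| = 28.2.
DWL = ½ · t · |ΔQ| = ½ · 23.5 · 28.2 = $331.35.

Deadweight loss = $331.35 thousand.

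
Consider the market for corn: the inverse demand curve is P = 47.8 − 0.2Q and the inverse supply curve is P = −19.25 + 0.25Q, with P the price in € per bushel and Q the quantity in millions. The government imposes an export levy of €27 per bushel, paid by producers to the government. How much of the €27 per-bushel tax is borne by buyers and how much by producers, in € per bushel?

Buyers bear €12 per bushel; producers bear €15 per bushel.

Rewrite in direct form: Qd = 239 − 5P and Qs = 4P + 77.
Without the tax, 239 − 5P = 4P + 77 gives 9P = 162, so P* = €18 and Q* = 149.
With the tax collected from producers, supply shifts: Qs = 4(P − 27) + 77.
Solving gives Q = 89 with buyers paying €30 and producers receiving €3 (the €27 wedge).
Burden on buyers: €12; on producers: €15. (They sum to €27.)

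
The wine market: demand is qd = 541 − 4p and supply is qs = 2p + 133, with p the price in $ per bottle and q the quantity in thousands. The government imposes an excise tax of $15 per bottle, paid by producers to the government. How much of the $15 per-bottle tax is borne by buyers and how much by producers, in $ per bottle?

Buyers bear $5 per bottle; producers bear $10 per bottle.

Before the tax: set 541 − 4p = 2p + 133 → p* = $68, q* = 269.
With the tax collected from producers, supply shifts: qs = 2(p − 15) + 133.
Solving gives q = 249 with buyers paying $73 and producers receiving $58 (the $15 wedge).
Burden on buyers: $5; on producers: $10. (They sum to $15.)
The less price-elastic side of the market bears the larger share of a per-unit tax.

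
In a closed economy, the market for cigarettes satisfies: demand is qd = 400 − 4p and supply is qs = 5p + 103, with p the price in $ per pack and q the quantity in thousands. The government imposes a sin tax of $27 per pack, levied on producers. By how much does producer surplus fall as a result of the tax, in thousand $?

Without the tax, 400 − 4p = 5p + 103 gives 9p = 297, so p* = $33 and q* = 268.
With the tax collected from producers, supply shifts: qs = 5(p − 27) + 103.
New equilibrium: buyers pay $48, producers receive $21, q = 208. (Wedge: pb − ps = 27.)
ΔPS is the trapezoid between Q = 208 and Q = 268 of height $12: ½ · (268 + 208) · 12 = $2856.

Producer surplus falls by $2856 thousand.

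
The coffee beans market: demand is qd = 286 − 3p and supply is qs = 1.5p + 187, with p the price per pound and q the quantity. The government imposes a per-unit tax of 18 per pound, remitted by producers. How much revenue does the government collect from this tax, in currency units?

Before the tax: set 286 − 3p = 1.5p + 187 → p* = 22, q* = 220.
With the tax collected from producers, supply shifts: qs = 1.5(p − 18) + 187.
Solving gives q = 202 with consumers paying 28 and producers receiving 10 (the 18 wedge).
Revenue = t · Q = 18 · 202 = 3636.

Tax revenue = 3636.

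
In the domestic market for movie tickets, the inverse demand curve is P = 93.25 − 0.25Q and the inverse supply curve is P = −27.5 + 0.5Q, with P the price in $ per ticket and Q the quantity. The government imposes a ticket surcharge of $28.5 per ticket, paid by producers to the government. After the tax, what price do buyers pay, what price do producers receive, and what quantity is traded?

Rewrite in direct form: Qd = 373 − 4P and Qs = 2P + 55.
Without the tax, 373 − 4P = 2P + 55 gives 6P = 318, so P* = $53 and Q* = 161.
With the tax collected from producers, supply shifts: Qs = 2(P − 28.5) + 55.
Solving gives Q = 123 with buyers paying $62.5 and producers receiving $34 (the $28.5 wedge).
The less price-elastic side of the market bears the larger share of a per-unit tax.

Buyers pay $62.5; producers receive $34; quantity = 123.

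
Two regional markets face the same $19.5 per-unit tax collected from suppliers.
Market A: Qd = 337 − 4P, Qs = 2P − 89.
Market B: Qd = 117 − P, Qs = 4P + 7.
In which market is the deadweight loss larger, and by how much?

Market A, by $101.4.

Market A: pre-tax P* = $71, Q* = 53; post-tax Q = 27; deadweight loss = $253.5.
Market B: pre-tax P* = $22, Q* = 95; post-tax Q = 79.4; deadweight loss = $152.1.
Difference: $253.5 vs $152.1 → market A is larger by $101.4.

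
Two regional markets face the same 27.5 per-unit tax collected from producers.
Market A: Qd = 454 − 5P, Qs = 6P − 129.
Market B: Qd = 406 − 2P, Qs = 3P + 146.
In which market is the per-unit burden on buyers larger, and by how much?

Market A: pre-tax P* = 53, Q* = 189; post-tax Q = 114; per-unit burden on buyers = 15.
Market B: pre-tax P* = 52, Q* = 302; post-tax Q = 269; per-unit burden on buyers = 16.5.
Difference: 15 vs 16.5 → market B is larger by 1.5.

Market B, by 1.5.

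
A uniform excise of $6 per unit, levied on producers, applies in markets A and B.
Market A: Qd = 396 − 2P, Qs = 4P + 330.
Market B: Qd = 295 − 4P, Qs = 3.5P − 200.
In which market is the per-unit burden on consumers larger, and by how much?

Market A: pre-tax P* = $11, Q* = 374; post-tax Q = 366; per-unit burden on consumers = $4.
Market B: pre-tax P* = $66, Q* = 31; post-tax Q = 19.8; per-unit burden on consumers = $2.8.
Difference: $4 vs $2.8 → market A is larger by $1.2.

Market A, by $1.2.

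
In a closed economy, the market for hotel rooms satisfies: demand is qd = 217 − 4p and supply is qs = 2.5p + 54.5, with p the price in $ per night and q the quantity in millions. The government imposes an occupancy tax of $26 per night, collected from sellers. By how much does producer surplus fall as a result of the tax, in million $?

Producer surplus falls by $1552 million.

Without the tax, 217 − 4p = 2.5p + 54.5 gives 6.5p = 162.5, so p* = $25 and q* = 117.
With the tax collected from sellers, supply shifts: qs = 2.5(p − 26) + 54.5.
Solving gives q = 77 with buyers paying $35 and sellers receiving $9 (the $26 wedge).
ΔPS is the trapezoid between Q = 77 and Q = 117 of height $16: ½ · (117 + 77) · 16 = $1552.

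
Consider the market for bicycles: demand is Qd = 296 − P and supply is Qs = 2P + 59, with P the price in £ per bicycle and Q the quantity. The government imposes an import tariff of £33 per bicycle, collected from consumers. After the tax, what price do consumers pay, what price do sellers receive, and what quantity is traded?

Consumers pay £101; sellers receive £68; quantity = 195.

Before the tax: set 296 − P = 2P + 59 → P* = £79, Q* = 217.
With the tax collected from consumers, demand (in seller-price terms) shifts: Qd = 296 − (P + 33).
Solving gives Q = 195 with consumers paying £101 and sellers receiving £68 (the £33 wedge).
The less price-elastic side of the market bears the larger share of a per-unit tax.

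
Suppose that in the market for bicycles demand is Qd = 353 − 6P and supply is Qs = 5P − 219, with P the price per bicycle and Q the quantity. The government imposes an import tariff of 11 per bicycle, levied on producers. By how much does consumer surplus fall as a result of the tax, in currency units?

Without the tax, 353 − 6P = 5P − 219 gives 11P = 572, so P* = 52 and Q* = 41.
With the tax collected from producers, supply shifts: Qs = 5(P − 11) − 219.
Solving gives Q = 11 with buyers paying 57 and producers receiving 46 (the 11 wedge).
ΔCS is the trapezoid between Q = 11 and Q = 41 of height 5: ½ · (41 + 11) · 5 = 130.

Consumer surplus falls by 130.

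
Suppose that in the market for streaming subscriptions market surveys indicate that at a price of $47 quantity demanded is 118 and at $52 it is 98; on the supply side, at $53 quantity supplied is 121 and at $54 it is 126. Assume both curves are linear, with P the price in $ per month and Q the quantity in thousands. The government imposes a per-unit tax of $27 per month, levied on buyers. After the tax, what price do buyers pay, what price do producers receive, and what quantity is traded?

Demand slope: (98 − 118)/(52 − 47) = -4, so Qd = 306 − 4P.
Supply slope: (126 − 121)/(54 − 53) = 5, so Qs = 5P − 144.
Before the tax: set 306 − 4P = 5P − 144 → P* = $50, Q* = 106.
With the tax collected from buyers, demand (in seller-price terms) shifts: Qd = 306 − 4(P + 27).
New equilibrium: buyers pay $65, producers receive $38, Q = 46. (Wedge: Pb − Ps = 27.)
The less price-elastic side of the market bears the larger share of a per-unit tax.

Buyers pay $65; producers receive $38; quantity = 46.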